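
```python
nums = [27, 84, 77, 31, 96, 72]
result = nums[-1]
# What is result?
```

nums has length 6. Negative index -1 maps to positive index 6 + (-1) = 5. nums[5] = 72.

72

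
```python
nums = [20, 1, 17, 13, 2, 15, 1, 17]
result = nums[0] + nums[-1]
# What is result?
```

nums has length 8. nums[0] = 20.
nums has length 8. Negative index -1 maps to positive index 8 + (-1) = 7. nums[7] = 17.
Sum: 20 + 17 = 37.

37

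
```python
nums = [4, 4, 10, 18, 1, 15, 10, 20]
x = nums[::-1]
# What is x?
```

nums has length 8. The slice nums[::-1] selects indices [7, 6, 5, 4, 3, 2, 1, 0] (7->20, 6->10, 5->15, 4->1, 3->18, 2->10, 1->4, 0->4), giving [20, 10, 15, 1, 18, 10, 4, 4].

[20, 10, 15, 1, 18, 10, 4, 4]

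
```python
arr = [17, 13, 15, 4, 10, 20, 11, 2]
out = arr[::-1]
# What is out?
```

arr has length 8. The slice arr[::-1] selects indices [7, 6, 5, 4, 3, 2, 1, 0] (7->2, 6->11, 5->20, 4->10, 3->4, 2->15, 1->13, 0->17), giving [2, 11, 20, 10, 4, 15, 13, 17].

[2, 11, 20, 10, 4, 15, 13, 17]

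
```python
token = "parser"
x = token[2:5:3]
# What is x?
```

token has length 6. The slice token[2:5:3] selects indices [2] (2->'r'), giving 'r'.

'r'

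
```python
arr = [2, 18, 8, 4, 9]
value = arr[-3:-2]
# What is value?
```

arr has length 5. The slice arr[-3:-2] selects indices [2] (2->8), giving [8].

[8]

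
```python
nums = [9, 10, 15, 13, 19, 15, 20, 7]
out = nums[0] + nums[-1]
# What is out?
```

nums has length 8. nums[0] = 9.
nums has length 8. Negative index -1 maps to positive index 8 + (-1) = 7. nums[7] = 7.
Sum: 9 + 7 = 16.

16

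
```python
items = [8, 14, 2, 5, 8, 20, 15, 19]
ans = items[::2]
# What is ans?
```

items has length 8. The slice items[::2] selects indices [0, 2, 4, 6] (0->8, 2->2, 4->8, 6->15), giving [8, 2, 8, 15].

[8, 2, 8, 15]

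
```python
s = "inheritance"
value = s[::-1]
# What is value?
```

s has length 11. The slice s[::-1] selects indices [10, 9, 8, 7, 6, 5, 4, 3, 2, 1, 0] (10->'e', 9->'c', 8->'n', 7->'a', 6->'t', 5->'i', 4->'r', 3->'e', 2->'h', 1->'n', 0->'i'), giving 'ecnatirehni'.

'ecnatirehni'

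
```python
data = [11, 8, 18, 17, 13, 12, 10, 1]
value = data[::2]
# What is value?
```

data has length 8. The slice data[::2] selects indices [0, 2, 4, 6] (0->11, 2->18, 4->13, 6->10), giving [11, 18, 13, 10].

[11, 18, 13, 10]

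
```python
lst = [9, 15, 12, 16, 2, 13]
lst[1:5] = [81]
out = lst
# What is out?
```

lst starts as [9, 15, 12, 16, 2, 13] (length 6). The slice lst[1:5] covers indices [1, 2, 3, 4] with values [15, 12, 16, 2]. Replacing that slice with [81] (different length) produces [9, 81, 13].

[9, 81, 13]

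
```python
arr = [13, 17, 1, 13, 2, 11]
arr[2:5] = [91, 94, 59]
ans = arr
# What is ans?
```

arr starts as [13, 17, 1, 13, 2, 11] (length 6). The slice arr[2:5] covers indices [2, 3, 4] with values [1, 13, 2]. Replacing that slice with [91, 94, 59] (same length) produces [13, 17, 91, 94, 59, 11].

[13, 17, 91, 94, 59, 11]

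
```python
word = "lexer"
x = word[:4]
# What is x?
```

word has length 5. The slice word[:4] selects indices [0, 1, 2, 3] (0->'l', 1->'e', 2->'x', 3->'e'), giving 'lexe'.

'lexe'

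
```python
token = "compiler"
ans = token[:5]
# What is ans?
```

token has length 8. The slice token[:5] selects indices [0, 1, 2, 3, 4] (0->'c', 1->'o', 2->'m', 3->'p', 4->'i'), giving 'compi'.

'compi'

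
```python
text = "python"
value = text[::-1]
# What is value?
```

text has length 6. The slice text[::-1] selects indices [5, 4, 3, 2, 1, 0] (5->'n', 4->'o', 3->'h', 2->'t', 1->'y', 0->'p'), giving 'nohtyp'.

'nohtyp'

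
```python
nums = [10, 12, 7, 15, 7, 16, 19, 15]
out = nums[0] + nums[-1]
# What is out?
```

nums has length 8. nums[0] = 10.
nums has length 8. Negative index -1 maps to positive index 8 + (-1) = 7. nums[7] = 15.
Sum: 10 + 15 = 25.

25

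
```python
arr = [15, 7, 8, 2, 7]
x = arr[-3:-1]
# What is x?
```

arr has length 5. The slice arr[-3:-1] selects indices [2, 3] (2->8, 3->2), giving [8, 2].

[8, 2]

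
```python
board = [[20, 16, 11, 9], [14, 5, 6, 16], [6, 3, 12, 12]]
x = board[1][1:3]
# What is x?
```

board[1] = [14, 5, 6, 16]. board[1] has length 4. The slice board[1][1:3] selects indices [1, 2] (1->5, 2->6), giving [5, 6].

[5, 6]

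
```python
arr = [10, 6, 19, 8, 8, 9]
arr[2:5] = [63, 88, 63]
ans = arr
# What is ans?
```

arr starts as [10, 6, 19, 8, 8, 9] (length 6). The slice arr[2:5] covers indices [2, 3, 4] with values [19, 8, 8]. Replacing that slice with [63, 88, 63] (same length) produces [10, 6, 63, 88, 63, 9].

[10, 6, 63, 88, 63, 9]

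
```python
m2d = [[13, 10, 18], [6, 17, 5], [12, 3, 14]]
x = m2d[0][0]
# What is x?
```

m2d[0] = [13, 10, 18]. Taking column 0 of that row yields 13.

13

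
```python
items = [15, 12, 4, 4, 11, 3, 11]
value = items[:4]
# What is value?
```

items has length 7. The slice items[:4] selects indices [0, 1, 2, 3] (0->15, 1->12, 2->4, 3->4), giving [15, 12, 4, 4].

[15, 12, 4, 4]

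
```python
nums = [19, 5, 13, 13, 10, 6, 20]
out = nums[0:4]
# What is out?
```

nums has length 7. The slice nums[0:4] selects indices [0, 1, 2, 3] (0->19, 1->5, 2->13, 3->13), giving [19, 5, 13, 13].

[19, 5, 13, 13]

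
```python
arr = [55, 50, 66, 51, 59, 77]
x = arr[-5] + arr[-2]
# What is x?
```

arr has length 6. Negative index -5 maps to positive index 6 + (-5) = 1. arr[1] = 50.
arr has length 6. Negative index -2 maps to positive index 6 + (-2) = 4. arr[4] = 59.
Sum: 50 + 59 = 109.

109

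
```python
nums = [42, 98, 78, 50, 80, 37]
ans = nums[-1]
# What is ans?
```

nums has length 6. Negative index -1 maps to positive index 6 + (-1) = 5. nums[5] = 37.

37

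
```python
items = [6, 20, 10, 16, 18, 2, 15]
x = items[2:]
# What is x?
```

items has length 7. The slice items[2:] selects indices [2, 3, 4, 5, 6] (2->10, 3->16, 4->18, 5->2, 6->15), giving [10, 16, 18, 2, 15].

[10, 16, 18, 2, 15]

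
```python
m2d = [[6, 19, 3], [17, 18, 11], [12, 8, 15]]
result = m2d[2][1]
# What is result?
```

m2d[2] = [12, 8, 15]. Taking column 1 of that row yields 8.

8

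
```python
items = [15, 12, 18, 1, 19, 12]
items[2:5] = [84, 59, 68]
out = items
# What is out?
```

items starts as [15, 12, 18, 1, 19, 12] (length 6). The slice items[2:5] covers indices [2, 3, 4] with values [18, 1, 19]. Replacing that slice with [84, 59, 68] (same length) produces [15, 12, 84, 59, 68, 12].

[15, 12, 84, 59, 68, 12]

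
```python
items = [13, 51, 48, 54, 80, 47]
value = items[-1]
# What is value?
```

items has length 6. Negative index -1 maps to positive index 6 + (-1) = 5. items[5] = 47.

47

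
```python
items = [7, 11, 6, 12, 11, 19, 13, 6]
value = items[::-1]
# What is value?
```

items has length 8. The slice items[::-1] selects indices [7, 6, 5, 4, 3, 2, 1, 0] (7->6, 6->13, 5->19, 4->11, 3->12, 2->6, 1->11, 0->7), giving [6, 13, 19, 11, 12, 6, 11, 7].

[6, 13, 19, 11, 12, 6, 11, 7]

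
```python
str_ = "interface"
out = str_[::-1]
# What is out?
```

str_ has length 9. The slice str_[::-1] selects indices [8, 7, 6, 5, 4, 3, 2, 1, 0] (8->'e', 7->'c', 6->'a', 5->'f', 4->'r', 3->'e', 2->'t', 1->'n', 0->'i'), giving 'ecafretni'.

'ecafretni'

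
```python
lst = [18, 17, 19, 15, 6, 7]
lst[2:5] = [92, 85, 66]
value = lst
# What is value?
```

lst starts as [18, 17, 19, 15, 6, 7] (length 6). The slice lst[2:5] covers indices [2, 3, 4] with values [19, 15, 6]. Replacing that slice with [92, 85, 66] (same length) produces [18, 17, 92, 85, 66, 7].

[18, 17, 92, 85, 66, 7]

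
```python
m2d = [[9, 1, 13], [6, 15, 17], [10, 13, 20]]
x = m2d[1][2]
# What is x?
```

m2d[1] = [6, 15, 17]. Taking column 2 of that row yields 17.

17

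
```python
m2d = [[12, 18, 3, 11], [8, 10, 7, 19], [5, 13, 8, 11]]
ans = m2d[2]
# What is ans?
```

m2d has 3 rows. Row 2 is [5, 13, 8, 11].

[5, 13, 8, 11]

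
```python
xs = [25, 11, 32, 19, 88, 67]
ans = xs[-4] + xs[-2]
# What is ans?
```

xs has length 6. Negative index -4 maps to positive index 6 + (-4) = 2. xs[2] = 32.
xs has length 6. Negative index -2 maps to positive index 6 + (-2) = 4. xs[4] = 88.
Sum: 32 + 88 = 120.

120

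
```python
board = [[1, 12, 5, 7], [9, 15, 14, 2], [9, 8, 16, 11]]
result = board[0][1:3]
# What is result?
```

board[0] = [1, 12, 5, 7]. board[0] has length 4. The slice board[0][1:3] selects indices [1, 2] (1->12, 2->5), giving [12, 5].

[12, 5]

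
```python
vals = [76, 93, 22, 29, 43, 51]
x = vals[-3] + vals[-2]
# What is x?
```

vals has length 6. Negative index -3 maps to positive index 6 + (-3) = 3. vals[3] = 29.
vals has length 6. Negative index -2 maps to positive index 6 + (-2) = 4. vals[4] = 43.
Sum: 29 + 43 = 72.

72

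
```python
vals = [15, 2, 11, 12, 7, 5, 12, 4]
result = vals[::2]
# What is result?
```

vals has length 8. The slice vals[::2] selects indices [0, 2, 4, 6] (0->15, 2->11, 4->7, 6->12), giving [15, 11, 7, 12].

[15, 11, 7, 12]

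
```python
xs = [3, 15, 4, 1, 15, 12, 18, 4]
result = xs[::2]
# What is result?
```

xs has length 8. The slice xs[::2] selects indices [0, 2, 4, 6] (0->3, 2->4, 4->15, 6->18), giving [3, 4, 15, 18].

[3, 4, 15, 18]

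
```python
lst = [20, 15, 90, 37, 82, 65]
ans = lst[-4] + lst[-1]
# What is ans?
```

lst has length 6. Negative index -4 maps to positive index 6 + (-4) = 2. lst[2] = 90.
lst has length 6. Negative index -1 maps to positive index 6 + (-1) = 5. lst[5] = 65.
Sum: 90 + 65 = 155.

155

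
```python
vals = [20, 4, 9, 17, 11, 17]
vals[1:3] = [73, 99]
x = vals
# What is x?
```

vals starts as [20, 4, 9, 17, 11, 17] (length 6). The slice vals[1:3] covers indices [1, 2] with values [4, 9]. Replacing that slice with [73, 99] (same length) produces [20, 73, 99, 17, 11, 17].

[20, 73, 99, 17, 11, 17]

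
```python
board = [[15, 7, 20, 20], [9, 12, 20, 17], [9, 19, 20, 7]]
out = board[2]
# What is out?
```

board has 3 rows. Row 2 is [9, 19, 20, 7].

[9, 19, 20, 7]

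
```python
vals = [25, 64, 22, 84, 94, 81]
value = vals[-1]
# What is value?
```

vals has length 6. Negative index -1 maps to positive index 6 + (-1) = 5. vals[5] = 81.

81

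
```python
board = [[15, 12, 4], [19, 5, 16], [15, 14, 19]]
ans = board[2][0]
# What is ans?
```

board[2] = [15, 14, 19]. Taking column 0 of that row yields 15.

15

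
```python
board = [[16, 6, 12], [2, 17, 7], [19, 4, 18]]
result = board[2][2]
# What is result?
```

board[2] = [19, 4, 18]. Taking column 2 of that row yields 18.

18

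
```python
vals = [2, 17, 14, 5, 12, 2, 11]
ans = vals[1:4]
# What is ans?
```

vals has length 7. The slice vals[1:4] selects indices [1, 2, 3] (1->17, 2->14, 3->5), giving [17, 14, 5].

[17, 14, 5]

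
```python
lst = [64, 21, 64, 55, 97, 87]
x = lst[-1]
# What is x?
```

lst has length 6. Negative index -1 maps to positive index 6 + (-1) = 5. lst[5] = 87.

87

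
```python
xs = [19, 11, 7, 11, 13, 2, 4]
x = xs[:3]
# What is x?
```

xs has length 7. The slice xs[:3] selects indices [0, 1, 2] (0->19, 1->11, 2->7), giving [19, 11, 7].

[19, 11, 7]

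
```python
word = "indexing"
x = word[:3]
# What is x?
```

word has length 8. The slice word[:3] selects indices [0, 1, 2] (0->'i', 1->'n', 2->'d'), giving 'ind'.

'ind'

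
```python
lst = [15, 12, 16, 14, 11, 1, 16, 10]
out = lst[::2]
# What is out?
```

lst has length 8. The slice lst[::2] selects indices [0, 2, 4, 6] (0->15, 2->16, 4->11, 6->16), giving [15, 16, 11, 16].

[15, 16, 11, 16]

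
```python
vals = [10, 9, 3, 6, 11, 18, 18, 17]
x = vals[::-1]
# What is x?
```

vals has length 8. The slice vals[::-1] selects indices [7, 6, 5, 4, 3, 2, 1, 0] (7->17, 6->18, 5->18, 4->11, 3->6, 2->3, 1->9, 0->10), giving [17, 18, 18, 11, 6, 3, 9, 10].

[17, 18, 18, 11, 6, 3, 9, 10]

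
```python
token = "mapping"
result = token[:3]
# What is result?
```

token has length 7. The slice token[:3] selects indices [0, 1, 2] (0->'m', 1->'a', 2->'p'), giving 'map'.

'map'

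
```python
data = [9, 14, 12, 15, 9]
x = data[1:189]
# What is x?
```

data has length 5. The slice data[1:189] selects indices [1, 2, 3, 4] (1->14, 2->12, 3->15, 4->9), giving [14, 12, 15, 9].

[14, 12, 15, 9]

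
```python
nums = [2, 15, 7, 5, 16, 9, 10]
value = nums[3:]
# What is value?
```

nums has length 7. The slice nums[3:] selects indices [3, 4, 5, 6] (3->5, 4->16, 5->9, 6->10), giving [5, 16, 9, 10].

[5, 16, 9, 10]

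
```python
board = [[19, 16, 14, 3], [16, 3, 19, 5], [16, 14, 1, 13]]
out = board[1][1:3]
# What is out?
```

board[1] = [16, 3, 19, 5]. board[1] has length 4. The slice board[1][1:3] selects indices [1, 2] (1->3, 2->19), giving [3, 19].

[3, 19]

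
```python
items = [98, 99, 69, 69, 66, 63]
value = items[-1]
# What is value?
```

items has length 6. Negative index -1 maps to positive index 6 + (-1) = 5. items[5] = 63.

63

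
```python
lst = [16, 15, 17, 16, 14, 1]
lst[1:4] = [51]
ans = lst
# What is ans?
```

lst starts as [16, 15, 17, 16, 14, 1] (length 6). The slice lst[1:4] covers indices [1, 2, 3] with values [15, 17, 16]. Replacing that slice with [51] (different length) produces [16, 51, 14, 1].

[16, 51, 14, 1]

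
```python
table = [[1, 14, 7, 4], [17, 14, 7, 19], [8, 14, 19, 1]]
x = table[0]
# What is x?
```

table has 3 rows. Row 0 is [1, 14, 7, 4].

[1, 14, 7, 4]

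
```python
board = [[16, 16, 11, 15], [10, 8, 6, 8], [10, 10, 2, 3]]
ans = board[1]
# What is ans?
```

board has 3 rows. Row 1 is [10, 8, 6, 8].

[10, 8, 6, 8]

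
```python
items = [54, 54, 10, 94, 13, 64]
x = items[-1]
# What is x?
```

items has length 6. Negative index -1 maps to positive index 6 + (-1) = 5. items[5] = 64.

64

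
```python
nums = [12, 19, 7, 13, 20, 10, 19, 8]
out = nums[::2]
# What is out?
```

nums has length 8. The slice nums[::2] selects indices [0, 2, 4, 6] (0->12, 2->7, 4->20, 6->19), giving [12, 7, 20, 19].

[12, 7, 20, 19]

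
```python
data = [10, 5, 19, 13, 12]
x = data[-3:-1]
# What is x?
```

data has length 5. The slice data[-3:-1] selects indices [2, 3] (2->19, 3->13), giving [19, 13].

[19, 13]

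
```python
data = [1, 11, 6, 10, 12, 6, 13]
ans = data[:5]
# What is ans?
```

data has length 7. The slice data[:5] selects indices [0, 1, 2, 3, 4] (0->1, 1->11, 2->6, 3->10, 4->12), giving [1, 11, 6, 10, 12].

[1, 11, 6, 10, 12]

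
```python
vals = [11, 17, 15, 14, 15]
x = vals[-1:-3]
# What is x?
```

vals has length 5. The slice vals[-1:-3] resolves to an empty index range, so the result is [].

[]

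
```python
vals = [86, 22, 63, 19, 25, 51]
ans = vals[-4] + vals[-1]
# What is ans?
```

vals has length 6. Negative index -4 maps to positive index 6 + (-4) = 2. vals[2] = 63.
vals has length 6. Negative index -1 maps to positive index 6 + (-1) = 5. vals[5] = 51.
Sum: 63 + 51 = 114.

114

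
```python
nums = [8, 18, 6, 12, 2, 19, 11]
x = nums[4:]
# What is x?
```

nums has length 7. The slice nums[4:] selects indices [4, 5, 6] (4->2, 5->19, 6->11), giving [2, 19, 11].

[2, 19, 11]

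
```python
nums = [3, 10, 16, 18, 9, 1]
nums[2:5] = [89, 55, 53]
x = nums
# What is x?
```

nums starts as [3, 10, 16, 18, 9, 1] (length 6). The slice nums[2:5] covers indices [2, 3, 4] with values [16, 18, 9]. Replacing that slice with [89, 55, 53] (same length) produces [3, 10, 89, 55, 53, 1].

[3, 10, 89, 55, 53, 1]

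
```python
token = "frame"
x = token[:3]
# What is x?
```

token has length 5. The slice token[:3] selects indices [0, 1, 2] (0->'f', 1->'r', 2->'a'), giving 'fra'.

'fra'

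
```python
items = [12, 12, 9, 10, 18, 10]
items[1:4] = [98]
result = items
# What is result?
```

items starts as [12, 12, 9, 10, 18, 10] (length 6). The slice items[1:4] covers indices [1, 2, 3] with values [12, 9, 10]. Replacing that slice with [98] (different length) produces [12, 98, 18, 10].

[12, 98, 18, 10]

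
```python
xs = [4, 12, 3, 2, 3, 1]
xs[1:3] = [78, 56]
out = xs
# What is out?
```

xs starts as [4, 12, 3, 2, 3, 1] (length 6). The slice xs[1:3] covers indices [1, 2] with values [12, 3]. Replacing that slice with [78, 56] (same length) produces [4, 78, 56, 2, 3, 1].

[4, 78, 56, 2, 3, 1]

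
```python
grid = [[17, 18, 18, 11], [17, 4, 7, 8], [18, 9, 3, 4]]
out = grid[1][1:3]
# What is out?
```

grid[1] = [17, 4, 7, 8]. grid[1] has length 4. The slice grid[1][1:3] selects indices [1, 2] (1->4, 2->7), giving [4, 7].

[4, 7]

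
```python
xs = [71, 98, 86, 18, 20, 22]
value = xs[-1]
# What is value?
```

xs has length 6. Negative index -1 maps to positive index 6 + (-1) = 5. xs[5] = 22.

22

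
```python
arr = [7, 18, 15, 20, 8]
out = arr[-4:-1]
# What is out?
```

arr has length 5. The slice arr[-4:-1] selects indices [1, 2, 3] (1->18, 2->15, 3->20), giving [18, 15, 20].

[18, 15, 20]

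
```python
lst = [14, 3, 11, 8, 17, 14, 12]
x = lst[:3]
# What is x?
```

lst has length 7. The slice lst[:3] selects indices [0, 1, 2] (0->14, 1->3, 2->11), giving [14, 3, 11].

[14, 3, 11]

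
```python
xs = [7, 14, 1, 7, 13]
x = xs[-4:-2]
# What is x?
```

xs has length 5. The slice xs[-4:-2] selects indices [1, 2] (1->14, 2->1), giving [14, 1].

[14, 1]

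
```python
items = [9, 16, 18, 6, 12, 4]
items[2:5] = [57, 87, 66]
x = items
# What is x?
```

items starts as [9, 16, 18, 6, 12, 4] (length 6). The slice items[2:5] covers indices [2, 3, 4] with values [18, 6, 12]. Replacing that slice with [57, 87, 66] (same length) produces [9, 16, 57, 87, 66, 4].

[9, 16, 57, 87, 66, 4]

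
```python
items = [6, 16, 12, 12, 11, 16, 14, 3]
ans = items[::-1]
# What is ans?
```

items has length 8. The slice items[::-1] selects indices [7, 6, 5, 4, 3, 2, 1, 0] (7->3, 6->14, 5->16, 4->11, 3->12, 2->12, 1->16, 0->6), giving [3, 14, 16, 11, 12, 12, 16, 6].

[3, 14, 16, 11, 12, 12, 16, 6]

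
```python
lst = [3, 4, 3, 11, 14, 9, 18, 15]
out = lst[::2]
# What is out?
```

lst has length 8. The slice lst[::2] selects indices [0, 2, 4, 6] (0->3, 2->3, 4->14, 6->18), giving [3, 3, 14, 18].

[3, 3, 14, 18]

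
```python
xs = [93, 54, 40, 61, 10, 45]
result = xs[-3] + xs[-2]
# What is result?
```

xs has length 6. Negative index -3 maps to positive index 6 + (-3) = 3. xs[3] = 61.
xs has length 6. Negative index -2 maps to positive index 6 + (-2) = 4. xs[4] = 10.
Sum: 61 + 10 = 71.

71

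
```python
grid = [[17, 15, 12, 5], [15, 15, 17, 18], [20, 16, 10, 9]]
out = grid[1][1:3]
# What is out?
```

grid[1] = [15, 15, 17, 18]. grid[1] has length 4. The slice grid[1][1:3] selects indices [1, 2] (1->15, 2->17), giving [15, 17].

[15, 17]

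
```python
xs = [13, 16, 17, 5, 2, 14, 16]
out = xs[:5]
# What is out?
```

xs has length 7. The slice xs[:5] selects indices [0, 1, 2, 3, 4] (0->13, 1->16, 2->17, 3->5, 4->2), giving [13, 16, 17, 5, 2].

[13, 16, 17, 5, 2]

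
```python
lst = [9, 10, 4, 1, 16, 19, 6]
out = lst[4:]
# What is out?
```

lst has length 7. The slice lst[4:] selects indices [4, 5, 6] (4->16, 5->19, 6->6), giving [16, 19, 6].

[16, 19, 6]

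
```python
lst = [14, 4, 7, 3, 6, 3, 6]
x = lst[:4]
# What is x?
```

lst has length 7. The slice lst[:4] selects indices [0, 1, 2, 3] (0->14, 1->4, 2->7, 3->3), giving [14, 4, 7, 3].

[14, 4, 7, 3]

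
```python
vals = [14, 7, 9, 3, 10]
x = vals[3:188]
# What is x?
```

vals has length 5. The slice vals[3:188] selects indices [3, 4] (3->3, 4->10), giving [3, 10].

[3, 10]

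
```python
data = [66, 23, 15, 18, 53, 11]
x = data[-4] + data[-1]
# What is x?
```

data has length 6. Negative index -4 maps to positive index 6 + (-4) = 2. data[2] = 15.
data has length 6. Negative index -1 maps to positive index 6 + (-1) = 5. data[5] = 11.
Sum: 15 + 11 = 26.

26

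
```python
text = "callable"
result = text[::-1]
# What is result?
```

text has length 8. The slice text[::-1] selects indices [7, 6, 5, 4, 3, 2, 1, 0] (7->'e', 6->'l', 5->'b', 4->'a', 3->'l', 2->'l', 1->'a', 0->'c'), giving 'elballac'.

'elballac'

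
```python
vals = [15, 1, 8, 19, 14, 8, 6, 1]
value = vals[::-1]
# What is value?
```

vals has length 8. The slice vals[::-1] selects indices [7, 6, 5, 4, 3, 2, 1, 0] (7->1, 6->6, 5->8, 4->14, 3->19, 2->8, 1->1, 0->15), giving [1, 6, 8, 14, 19, 8, 1, 15].

[1, 6, 8, 14, 19, 8, 1, 15]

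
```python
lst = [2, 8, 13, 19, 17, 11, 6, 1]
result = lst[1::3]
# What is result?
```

lst has length 8. The slice lst[1::3] selects indices [1, 4, 7] (1->8, 4->17, 7->1), giving [8, 17, 1].

[8, 17, 1]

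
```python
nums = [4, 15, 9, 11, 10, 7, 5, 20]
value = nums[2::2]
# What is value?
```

nums has length 8. The slice nums[2::2] selects indices [2, 4, 6] (2->9, 4->10, 6->5), giving [9, 10, 5].

[9, 10, 5]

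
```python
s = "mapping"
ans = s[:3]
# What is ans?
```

s has length 7. The slice s[:3] selects indices [0, 1, 2] (0->'m', 1->'a', 2->'p'), giving 'map'.

'map'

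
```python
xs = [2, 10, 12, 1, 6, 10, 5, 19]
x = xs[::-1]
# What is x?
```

xs has length 8. The slice xs[::-1] selects indices [7, 6, 5, 4, 3, 2, 1, 0] (7->19, 6->5, 5->10, 4->6, 3->1, 2->12, 1->10, 0->2), giving [19, 5, 10, 6, 1, 12, 10, 2].

[19, 5, 10, 6, 1, 12, 10, 2]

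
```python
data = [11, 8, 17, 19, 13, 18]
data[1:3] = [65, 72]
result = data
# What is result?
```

data starts as [11, 8, 17, 19, 13, 18] (length 6). The slice data[1:3] covers indices [1, 2] with values [8, 17]. Replacing that slice with [65, 72] (same length) produces [11, 65, 72, 19, 13, 18].

[11, 65, 72, 19, 13, 18]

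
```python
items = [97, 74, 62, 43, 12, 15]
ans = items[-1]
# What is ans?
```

items has length 6. Negative index -1 maps to positive index 6 + (-1) = 5. items[5] = 15.

15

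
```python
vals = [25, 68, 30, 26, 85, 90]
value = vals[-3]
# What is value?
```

vals has length 6. Negative index -3 maps to positive index 6 + (-3) = 3. vals[3] = 26.

26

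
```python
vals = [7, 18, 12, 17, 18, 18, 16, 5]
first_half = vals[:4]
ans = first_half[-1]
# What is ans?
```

vals has length 8. The slice vals[:4] selects indices [0, 1, 2, 3] (0->7, 1->18, 2->12, 3->17), giving [7, 18, 12, 17]. So first_half = [7, 18, 12, 17]. Then first_half[-1] = 17.

17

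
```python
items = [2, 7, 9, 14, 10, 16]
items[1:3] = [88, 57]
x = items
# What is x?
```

items starts as [2, 7, 9, 14, 10, 16] (length 6). The slice items[1:3] covers indices [1, 2] with values [7, 9]. Replacing that slice with [88, 57] (same length) produces [2, 88, 57, 14, 10, 16].

[2, 88, 57, 14, 10, 16]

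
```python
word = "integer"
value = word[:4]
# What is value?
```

word has length 7. The slice word[:4] selects indices [0, 1, 2, 3] (0->'i', 1->'n', 2->'t', 3->'e'), giving 'inte'.

'inte'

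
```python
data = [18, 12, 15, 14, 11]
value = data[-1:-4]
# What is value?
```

data has length 5. The slice data[-1:-4] resolves to an empty index range, so the result is [].

[]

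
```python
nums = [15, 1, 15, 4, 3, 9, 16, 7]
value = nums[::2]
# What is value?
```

nums has length 8. The slice nums[::2] selects indices [0, 2, 4, 6] (0->15, 2->15, 4->3, 6->16), giving [15, 15, 3, 16].

[15, 15, 3, 16]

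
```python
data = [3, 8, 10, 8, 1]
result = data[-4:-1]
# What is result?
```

data has length 5. The slice data[-4:-1] selects indices [1, 2, 3] (1->8, 2->10, 3->8), giving [8, 10, 8].

[8, 10, 8]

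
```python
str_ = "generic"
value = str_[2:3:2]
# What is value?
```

str_ has length 7. The slice str_[2:3:2] selects indices [2] (2->'n'), giving 'n'.

'n'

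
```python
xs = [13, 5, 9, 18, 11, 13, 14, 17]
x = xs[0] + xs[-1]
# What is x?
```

xs has length 8. xs[0] = 13.
xs has length 8. Negative index -1 maps to positive index 8 + (-1) = 7. xs[7] = 17.
Sum: 13 + 17 = 30.

30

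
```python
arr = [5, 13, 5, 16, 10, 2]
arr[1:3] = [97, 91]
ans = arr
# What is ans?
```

arr starts as [5, 13, 5, 16, 10, 2] (length 6). The slice arr[1:3] covers indices [1, 2] with values [13, 5]. Replacing that slice with [97, 91] (same length) produces [5, 97, 91, 16, 10, 2].

[5, 97, 91, 16, 10, 2]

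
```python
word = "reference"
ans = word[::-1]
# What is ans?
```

word has length 9. The slice word[::-1] selects indices [8, 7, 6, 5, 4, 3, 2, 1, 0] (8->'e', 7->'c', 6->'n', 5->'e', 4->'r', 3->'e', 2->'f', 1->'e', 0->'r'), giving 'ecnerefer'.

'ecnerefer'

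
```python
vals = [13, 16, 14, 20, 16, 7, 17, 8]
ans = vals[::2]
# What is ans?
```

vals has length 8. The slice vals[::2] selects indices [0, 2, 4, 6] (0->13, 2->14, 4->16, 6->17), giving [13, 14, 16, 17].

[13, 14, 16, 17]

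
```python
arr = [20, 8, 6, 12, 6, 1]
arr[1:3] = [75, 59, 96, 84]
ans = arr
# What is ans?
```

arr starts as [20, 8, 6, 12, 6, 1] (length 6). The slice arr[1:3] covers indices [1, 2] with values [8, 6]. Replacing that slice with [75, 59, 96, 84] (different length) produces [20, 75, 59, 96, 84, 12, 6, 1].

[20, 75, 59, 96, 84, 12, 6, 1]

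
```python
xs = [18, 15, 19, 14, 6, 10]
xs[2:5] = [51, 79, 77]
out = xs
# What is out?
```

xs starts as [18, 15, 19, 14, 6, 10] (length 6). The slice xs[2:5] covers indices [2, 3, 4] with values [19, 14, 6]. Replacing that slice with [51, 79, 77] (same length) produces [18, 15, 51, 79, 77, 10].

[18, 15, 51, 79, 77, 10]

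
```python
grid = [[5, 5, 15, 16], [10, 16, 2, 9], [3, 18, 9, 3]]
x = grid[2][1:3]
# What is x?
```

grid[2] = [3, 18, 9, 3]. grid[2] has length 4. The slice grid[2][1:3] selects indices [1, 2] (1->18, 2->9), giving [18, 9].

[18, 9]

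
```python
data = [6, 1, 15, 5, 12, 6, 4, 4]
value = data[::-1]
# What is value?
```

data has length 8. The slice data[::-1] selects indices [7, 6, 5, 4, 3, 2, 1, 0] (7->4, 6->4, 5->6, 4->12, 3->5, 2->15, 1->1, 0->6), giving [4, 4, 6, 12, 5, 15, 1, 6].

[4, 4, 6, 12, 5, 15, 1, 6]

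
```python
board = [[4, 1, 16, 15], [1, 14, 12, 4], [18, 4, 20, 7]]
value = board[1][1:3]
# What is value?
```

board[1] = [1, 14, 12, 4]. board[1] has length 4. The slice board[1][1:3] selects indices [1, 2] (1->14, 2->12), giving [14, 12].

[14, 12]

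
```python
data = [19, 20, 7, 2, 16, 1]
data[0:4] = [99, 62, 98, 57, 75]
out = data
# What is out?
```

data starts as [19, 20, 7, 2, 16, 1] (length 6). The slice data[0:4] covers indices [0, 1, 2, 3] with values [19, 20, 7, 2]. Replacing that slice with [99, 62, 98, 57, 75] (different length) produces [99, 62, 98, 57, 75, 16, 1].

[99, 62, 98, 57, 75, 16, 1]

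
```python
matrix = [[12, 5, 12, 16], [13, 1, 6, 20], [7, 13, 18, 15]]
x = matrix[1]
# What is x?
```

matrix has 3 rows. Row 1 is [13, 1, 6, 20].

[13, 1, 6, 20]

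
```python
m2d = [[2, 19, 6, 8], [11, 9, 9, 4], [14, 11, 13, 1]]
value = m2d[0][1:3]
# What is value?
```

m2d[0] = [2, 19, 6, 8]. m2d[0] has length 4. The slice m2d[0][1:3] selects indices [1, 2] (1->19, 2->6), giving [19, 6].

[19, 6]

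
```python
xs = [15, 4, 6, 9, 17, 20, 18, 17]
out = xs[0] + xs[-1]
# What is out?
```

xs has length 8. xs[0] = 15.
xs has length 8. Negative index -1 maps to positive index 8 + (-1) = 7. xs[7] = 17.
Sum: 15 + 17 = 32.

32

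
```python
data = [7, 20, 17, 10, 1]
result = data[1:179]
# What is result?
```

data has length 5. The slice data[1:179] selects indices [1, 2, 3, 4] (1->20, 2->17, 3->10, 4->1), giving [20, 17, 10, 1].

[20, 17, 10, 1]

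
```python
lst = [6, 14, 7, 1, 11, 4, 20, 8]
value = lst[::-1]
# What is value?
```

lst has length 8. The slice lst[::-1] selects indices [7, 6, 5, 4, 3, 2, 1, 0] (7->8, 6->20, 5->4, 4->11, 3->1, 2->7, 1->14, 0->6), giving [8, 20, 4, 11, 1, 7, 14, 6].

[8, 20, 4, 11, 1, 7, 14, 6]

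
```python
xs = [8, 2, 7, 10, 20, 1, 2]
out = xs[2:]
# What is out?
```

xs has length 7. The slice xs[2:] selects indices [2, 3, 4, 5, 6] (2->7, 3->10, 4->20, 5->1, 6->2), giving [7, 10, 20, 1, 2].

[7, 10, 20, 1, 2]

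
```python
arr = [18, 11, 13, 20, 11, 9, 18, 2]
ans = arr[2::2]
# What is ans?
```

arr has length 8. The slice arr[2::2] selects indices [2, 4, 6] (2->13, 4->11, 6->18), giving [13, 11, 18].

[13, 11, 18]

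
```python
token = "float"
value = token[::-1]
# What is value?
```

token has length 5. The slice token[::-1] selects indices [4, 3, 2, 1, 0] (4->'t', 3->'a', 2->'o', 1->'l', 0->'f'), giving 'taolf'.

'taolf'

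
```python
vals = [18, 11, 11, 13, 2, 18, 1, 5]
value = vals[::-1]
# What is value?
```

vals has length 8. The slice vals[::-1] selects indices [7, 6, 5, 4, 3, 2, 1, 0] (7->5, 6->1, 5->18, 4->2, 3->13, 2->11, 1->11, 0->18), giving [5, 1, 18, 2, 13, 11, 11, 18].

[5, 1, 18, 2, 13, 11, 11, 18]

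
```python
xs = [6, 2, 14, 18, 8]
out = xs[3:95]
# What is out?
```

xs has length 5. The slice xs[3:95] selects indices [3, 4] (3->18, 4->8), giving [18, 8].

[18, 8]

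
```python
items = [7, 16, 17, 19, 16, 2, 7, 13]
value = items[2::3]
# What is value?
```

items has length 8. The slice items[2::3] selects indices [2, 5] (2->17, 5->2), giving [17, 2].

[17, 2]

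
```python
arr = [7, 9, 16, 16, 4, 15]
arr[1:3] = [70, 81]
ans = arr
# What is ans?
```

arr starts as [7, 9, 16, 16, 4, 15] (length 6). The slice arr[1:3] covers indices [1, 2] with values [9, 16]. Replacing that slice with [70, 81] (same length) produces [7, 70, 81, 16, 4, 15].

[7, 70, 81, 16, 4, 15]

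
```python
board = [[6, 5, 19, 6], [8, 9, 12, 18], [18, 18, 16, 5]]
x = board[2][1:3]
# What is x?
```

board[2] = [18, 18, 16, 5]. board[2] has length 4. The slice board[2][1:3] selects indices [1, 2] (1->18, 2->16), giving [18, 16].

[18, 16]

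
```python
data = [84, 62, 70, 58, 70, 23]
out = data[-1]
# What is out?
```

data has length 6. Negative index -1 maps to positive index 6 + (-1) = 5. data[5] = 23.

23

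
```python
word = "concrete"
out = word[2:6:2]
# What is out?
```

word has length 8. The slice word[2:6:2] selects indices [2, 4] (2->'n', 4->'r'), giving 'nr'.

'nr'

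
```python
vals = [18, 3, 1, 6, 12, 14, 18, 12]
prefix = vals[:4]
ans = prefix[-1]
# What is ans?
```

vals has length 8. The slice vals[:4] selects indices [0, 1, 2, 3] (0->18, 1->3, 2->1, 3->6), giving [18, 3, 1, 6]. So prefix = [18, 3, 1, 6]. Then prefix[-1] = 6.

6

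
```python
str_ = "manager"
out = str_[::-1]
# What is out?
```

str_ has length 7. The slice str_[::-1] selects indices [6, 5, 4, 3, 2, 1, 0] (6->'r', 5->'e', 4->'g', 3->'a', 2->'n', 1->'a', 0->'m'), giving 'reganam'.

'reganam'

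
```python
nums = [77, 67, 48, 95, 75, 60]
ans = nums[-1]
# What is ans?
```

nums has length 6. Negative index -1 maps to positive index 6 + (-1) = 5. nums[5] = 60.

60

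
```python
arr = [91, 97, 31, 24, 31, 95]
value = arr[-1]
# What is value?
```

arr has length 6. Negative index -1 maps to positive index 6 + (-1) = 5. arr[5] = 95.

95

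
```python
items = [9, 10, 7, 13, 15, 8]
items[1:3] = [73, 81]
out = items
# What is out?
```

items starts as [9, 10, 7, 13, 15, 8] (length 6). The slice items[1:3] covers indices [1, 2] with values [10, 7]. Replacing that slice with [73, 81] (same length) produces [9, 73, 81, 13, 15, 8].

[9, 73, 81, 13, 15, 8]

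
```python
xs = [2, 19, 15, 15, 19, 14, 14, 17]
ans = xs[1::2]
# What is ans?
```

xs has length 8. The slice xs[1::2] selects indices [1, 3, 5, 7] (1->19, 3->15, 5->14, 7->17), giving [19, 15, 14, 17].

[19, 15, 14, 17]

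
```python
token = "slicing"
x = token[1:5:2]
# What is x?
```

token has length 7. The slice token[1:5:2] selects indices [1, 3] (1->'l', 3->'c'), giving 'lc'.

'lc'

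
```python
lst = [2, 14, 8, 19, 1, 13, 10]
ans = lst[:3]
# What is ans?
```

lst has length 7. The slice lst[:3] selects indices [0, 1, 2] (0->2, 1->14, 2->8), giving [2, 14, 8].

[2, 14, 8]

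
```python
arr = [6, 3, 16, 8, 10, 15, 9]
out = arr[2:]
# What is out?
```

arr has length 7. The slice arr[2:] selects indices [2, 3, 4, 5, 6] (2->16, 3->8, 4->10, 5->15, 6->9), giving [16, 8, 10, 15, 9].

[16, 8, 10, 15, 9]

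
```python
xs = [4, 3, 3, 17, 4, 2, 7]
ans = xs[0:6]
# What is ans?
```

xs has length 7. The slice xs[0:6] selects indices [0, 1, 2, 3, 4, 5] (0->4, 1->3, 2->3, 3->17, 4->4, 5->2), giving [4, 3, 3, 17, 4, 2].

[4, 3, 3, 17, 4, 2]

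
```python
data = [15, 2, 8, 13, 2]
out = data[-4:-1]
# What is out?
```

data has length 5. The slice data[-4:-1] selects indices [1, 2, 3] (1->2, 2->8, 3->13), giving [2, 8, 13].

[2, 8, 13]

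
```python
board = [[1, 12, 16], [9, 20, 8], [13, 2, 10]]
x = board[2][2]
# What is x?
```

board[2] = [13, 2, 10]. Taking column 2 of that row yields 10.

10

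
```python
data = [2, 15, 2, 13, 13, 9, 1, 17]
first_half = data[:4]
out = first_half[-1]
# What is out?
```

data has length 8. The slice data[:4] selects indices [0, 1, 2, 3] (0->2, 1->15, 2->2, 3->13), giving [2, 15, 2, 13]. So first_half = [2, 15, 2, 13]. Then first_half[-1] = 13.

13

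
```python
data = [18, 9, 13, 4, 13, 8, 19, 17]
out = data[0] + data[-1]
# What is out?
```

data has length 8. data[0] = 18.
data has length 8. Negative index -1 maps to positive index 8 + (-1) = 7. data[7] = 17.
Sum: 18 + 17 = 35.

35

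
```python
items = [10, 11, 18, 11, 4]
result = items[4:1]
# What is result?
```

items has length 5. The slice items[4:1] resolves to an empty index range, so the result is [].

[]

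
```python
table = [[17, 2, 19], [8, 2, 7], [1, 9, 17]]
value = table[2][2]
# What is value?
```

table[2] = [1, 9, 17]. Taking column 2 of that row yields 17.

17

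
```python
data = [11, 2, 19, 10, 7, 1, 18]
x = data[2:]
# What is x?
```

data has length 7. The slice data[2:] selects indices [2, 3, 4, 5, 6] (2->19, 3->10, 4->7, 5->1, 6->18), giving [19, 10, 7, 1, 18].

[19, 10, 7, 1, 18]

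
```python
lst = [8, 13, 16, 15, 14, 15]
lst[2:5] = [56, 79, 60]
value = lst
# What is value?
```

lst starts as [8, 13, 16, 15, 14, 15] (length 6). The slice lst[2:5] covers indices [2, 3, 4] with values [16, 15, 14]. Replacing that slice with [56, 79, 60] (same length) produces [8, 13, 56, 79, 60, 15].

[8, 13, 56, 79, 60, 15]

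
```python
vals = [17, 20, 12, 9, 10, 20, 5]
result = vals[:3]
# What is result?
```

vals has length 7. The slice vals[:3] selects indices [0, 1, 2] (0->17, 1->20, 2->12), giving [17, 20, 12].

[17, 20, 12]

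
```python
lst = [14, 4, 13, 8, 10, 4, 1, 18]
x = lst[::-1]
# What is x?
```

lst has length 8. The slice lst[::-1] selects indices [7, 6, 5, 4, 3, 2, 1, 0] (7->18, 6->1, 5->4, 4->10, 3->8, 2->13, 1->4, 0->14), giving [18, 1, 4, 10, 8, 13, 4, 14].

[18, 1, 4, 10, 8, 13, 4, 14]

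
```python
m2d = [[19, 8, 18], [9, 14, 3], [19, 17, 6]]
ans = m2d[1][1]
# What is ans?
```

m2d[1] = [9, 14, 3]. Taking column 1 of that row yields 14.

14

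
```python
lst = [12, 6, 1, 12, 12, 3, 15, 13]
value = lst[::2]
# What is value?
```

lst has length 8. The slice lst[::2] selects indices [0, 2, 4, 6] (0->12, 2->1, 4->12, 6->15), giving [12, 1, 12, 15].

[12, 1, 12, 15]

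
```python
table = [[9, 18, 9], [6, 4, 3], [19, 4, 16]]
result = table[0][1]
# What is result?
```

table[0] = [9, 18, 9]. Taking column 1 of that row yields 18.

18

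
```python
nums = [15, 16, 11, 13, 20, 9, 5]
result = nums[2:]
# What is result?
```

nums has length 7. The slice nums[2:] selects indices [2, 3, 4, 5, 6] (2->11, 3->13, 4->20, 5->9, 6->5), giving [11, 13, 20, 9, 5].

[11, 13, 20, 9, 5]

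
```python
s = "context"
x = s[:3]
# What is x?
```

s has length 7. The slice s[:3] selects indices [0, 1, 2] (0->'c', 1->'o', 2->'n'), giving 'con'.

'con'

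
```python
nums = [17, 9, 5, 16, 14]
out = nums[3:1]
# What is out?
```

nums has length 5. The slice nums[3:1] resolves to an empty index range, so the result is [].

[]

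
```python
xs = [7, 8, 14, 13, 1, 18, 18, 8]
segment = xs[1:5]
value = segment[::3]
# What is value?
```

xs has length 8. The slice xs[1:5] selects indices [1, 2, 3, 4] (1->8, 2->14, 3->13, 4->1), giving [8, 14, 13, 1]. So segment = [8, 14, 13, 1]. segment has length 4. The slice segment[::3] selects indices [0, 3] (0->8, 3->1), giving [8, 1].

[8, 1]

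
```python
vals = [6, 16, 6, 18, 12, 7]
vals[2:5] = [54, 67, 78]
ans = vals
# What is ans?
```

vals starts as [6, 16, 6, 18, 12, 7] (length 6). The slice vals[2:5] covers indices [2, 3, 4] with values [6, 18, 12]. Replacing that slice with [54, 67, 78] (same length) produces [6, 16, 54, 67, 78, 7].

[6, 16, 54, 67, 78, 7]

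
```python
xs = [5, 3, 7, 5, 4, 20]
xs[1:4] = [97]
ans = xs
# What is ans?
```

xs starts as [5, 3, 7, 5, 4, 20] (length 6). The slice xs[1:4] covers indices [1, 2, 3] with values [3, 7, 5]. Replacing that slice with [97] (different length) produces [5, 97, 4, 20].

[5, 97, 4, 20]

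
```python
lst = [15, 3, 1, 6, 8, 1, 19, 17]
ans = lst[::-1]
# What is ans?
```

lst has length 8. The slice lst[::-1] selects indices [7, 6, 5, 4, 3, 2, 1, 0] (7->17, 6->19, 5->1, 4->8, 3->6, 2->1, 1->3, 0->15), giving [17, 19, 1, 8, 6, 1, 3, 15].

[17, 19, 1, 8, 6, 1, 3, 15]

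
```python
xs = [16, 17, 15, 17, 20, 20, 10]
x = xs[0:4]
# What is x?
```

xs has length 7. The slice xs[0:4] selects indices [0, 1, 2, 3] (0->16, 1->17, 2->15, 3->17), giving [16, 17, 15, 17].

[16, 17, 15, 17]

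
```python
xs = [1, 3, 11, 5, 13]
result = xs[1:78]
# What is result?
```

xs has length 5. The slice xs[1:78] selects indices [1, 2, 3, 4] (1->3, 2->11, 3->5, 4->13), giving [3, 11, 5, 13].

[3, 11, 5, 13]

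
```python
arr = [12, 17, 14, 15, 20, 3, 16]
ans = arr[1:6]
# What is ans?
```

arr has length 7. The slice arr[1:6] selects indices [1, 2, 3, 4, 5] (1->17, 2->14, 3->15, 4->20, 5->3), giving [17, 14, 15, 20, 3].

[17, 14, 15, 20, 3]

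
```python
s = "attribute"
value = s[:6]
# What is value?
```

s has length 9. The slice s[:6] selects indices [0, 1, 2, 3, 4, 5] (0->'a', 1->'t', 2->'t', 3->'r', 4->'i', 5->'b'), giving 'attrib'.

'attrib'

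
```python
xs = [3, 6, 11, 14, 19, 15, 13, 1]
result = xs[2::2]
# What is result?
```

xs has length 8. The slice xs[2::2] selects indices [2, 4, 6] (2->11, 4->19, 6->13), giving [11, 19, 13].

[11, 19, 13]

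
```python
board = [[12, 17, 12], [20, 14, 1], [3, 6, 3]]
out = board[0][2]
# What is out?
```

board[0] = [12, 17, 12]. Taking column 2 of that row yields 12.

12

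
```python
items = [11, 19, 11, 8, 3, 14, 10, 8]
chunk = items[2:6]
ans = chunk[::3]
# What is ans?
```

items has length 8. The slice items[2:6] selects indices [2, 3, 4, 5] (2->11, 3->8, 4->3, 5->14), giving [11, 8, 3, 14]. So chunk = [11, 8, 3, 14]. chunk has length 4. The slice chunk[::3] selects indices [0, 3] (0->11, 3->14), giving [11, 14].

[11, 14]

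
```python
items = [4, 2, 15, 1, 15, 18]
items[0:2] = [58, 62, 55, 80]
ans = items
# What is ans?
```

items starts as [4, 2, 15, 1, 15, 18] (length 6). The slice items[0:2] covers indices [0, 1] with values [4, 2]. Replacing that slice with [58, 62, 55, 80] (different length) produces [58, 62, 55, 80, 15, 1, 15, 18].

[58, 62, 55, 80, 15, 1, 15, 18]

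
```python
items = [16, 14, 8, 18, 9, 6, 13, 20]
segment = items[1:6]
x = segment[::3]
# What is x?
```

items has length 8. The slice items[1:6] selects indices [1, 2, 3, 4, 5] (1->14, 2->8, 3->18, 4->9, 5->6), giving [14, 8, 18, 9, 6]. So segment = [14, 8, 18, 9, 6]. segment has length 5. The slice segment[::3] selects indices [0, 3] (0->14, 3->9), giving [14, 9].

[14, 9]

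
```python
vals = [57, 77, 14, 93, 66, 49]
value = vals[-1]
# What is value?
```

vals has length 6. Negative index -1 maps to positive index 6 + (-1) = 5. vals[5] = 49.

49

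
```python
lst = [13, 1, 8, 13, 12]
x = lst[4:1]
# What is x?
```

lst has length 5. The slice lst[4:1] resolves to an empty index range, so the result is [].

[]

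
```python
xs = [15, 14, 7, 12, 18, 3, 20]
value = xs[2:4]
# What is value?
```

xs has length 7. The slice xs[2:4] selects indices [2, 3] (2->7, 3->12), giving [7, 12].

[7, 12]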